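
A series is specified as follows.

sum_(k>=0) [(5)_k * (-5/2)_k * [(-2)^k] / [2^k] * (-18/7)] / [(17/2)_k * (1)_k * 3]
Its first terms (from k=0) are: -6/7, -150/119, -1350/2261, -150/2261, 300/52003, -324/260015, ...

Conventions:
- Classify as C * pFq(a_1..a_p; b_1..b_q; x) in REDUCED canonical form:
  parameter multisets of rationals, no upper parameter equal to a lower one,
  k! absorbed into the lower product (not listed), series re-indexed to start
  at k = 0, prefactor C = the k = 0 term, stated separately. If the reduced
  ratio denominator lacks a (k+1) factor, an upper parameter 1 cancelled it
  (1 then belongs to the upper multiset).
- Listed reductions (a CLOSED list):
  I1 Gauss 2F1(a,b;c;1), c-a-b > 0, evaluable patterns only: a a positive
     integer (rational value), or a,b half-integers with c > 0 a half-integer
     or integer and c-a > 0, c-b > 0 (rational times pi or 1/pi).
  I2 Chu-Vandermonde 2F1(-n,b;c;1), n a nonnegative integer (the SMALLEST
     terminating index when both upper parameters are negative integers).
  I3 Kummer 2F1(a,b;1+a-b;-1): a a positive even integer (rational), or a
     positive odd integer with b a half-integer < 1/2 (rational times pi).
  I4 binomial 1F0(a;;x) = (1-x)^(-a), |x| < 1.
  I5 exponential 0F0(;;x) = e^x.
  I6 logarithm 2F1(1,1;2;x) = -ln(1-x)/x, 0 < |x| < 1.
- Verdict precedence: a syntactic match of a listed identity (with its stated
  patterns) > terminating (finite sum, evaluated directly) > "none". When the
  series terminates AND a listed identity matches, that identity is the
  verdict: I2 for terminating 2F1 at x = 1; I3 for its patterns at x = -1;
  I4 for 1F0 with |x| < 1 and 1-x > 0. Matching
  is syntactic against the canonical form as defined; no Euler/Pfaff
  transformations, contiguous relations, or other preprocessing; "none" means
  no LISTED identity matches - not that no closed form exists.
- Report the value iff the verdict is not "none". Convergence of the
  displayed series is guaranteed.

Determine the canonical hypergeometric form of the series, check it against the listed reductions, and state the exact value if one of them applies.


Classification (C = -6/7): 2F1 with upper {-5/2, 5}, lower {17/2}, argument x = -1. Verdict (x = -1): Kummer's theorem (I3) applies (x = -1; c = 17/2 equals 1+a-b for upper {-5/2, 5}: listed pattern). Value: (-57915/65536) * pi.

Key observation: t_0 = -6/7 here, and the constant factors (C = -6/7, x = -1) combine into one prefactor.
Adjacent-term ratio: r(k) = (-1) * (k-5/2) (k+5) / [(k+17/2) (k+1)] - rational in k, leading ratio (-1); with t_0 = -6/7, classification follows.


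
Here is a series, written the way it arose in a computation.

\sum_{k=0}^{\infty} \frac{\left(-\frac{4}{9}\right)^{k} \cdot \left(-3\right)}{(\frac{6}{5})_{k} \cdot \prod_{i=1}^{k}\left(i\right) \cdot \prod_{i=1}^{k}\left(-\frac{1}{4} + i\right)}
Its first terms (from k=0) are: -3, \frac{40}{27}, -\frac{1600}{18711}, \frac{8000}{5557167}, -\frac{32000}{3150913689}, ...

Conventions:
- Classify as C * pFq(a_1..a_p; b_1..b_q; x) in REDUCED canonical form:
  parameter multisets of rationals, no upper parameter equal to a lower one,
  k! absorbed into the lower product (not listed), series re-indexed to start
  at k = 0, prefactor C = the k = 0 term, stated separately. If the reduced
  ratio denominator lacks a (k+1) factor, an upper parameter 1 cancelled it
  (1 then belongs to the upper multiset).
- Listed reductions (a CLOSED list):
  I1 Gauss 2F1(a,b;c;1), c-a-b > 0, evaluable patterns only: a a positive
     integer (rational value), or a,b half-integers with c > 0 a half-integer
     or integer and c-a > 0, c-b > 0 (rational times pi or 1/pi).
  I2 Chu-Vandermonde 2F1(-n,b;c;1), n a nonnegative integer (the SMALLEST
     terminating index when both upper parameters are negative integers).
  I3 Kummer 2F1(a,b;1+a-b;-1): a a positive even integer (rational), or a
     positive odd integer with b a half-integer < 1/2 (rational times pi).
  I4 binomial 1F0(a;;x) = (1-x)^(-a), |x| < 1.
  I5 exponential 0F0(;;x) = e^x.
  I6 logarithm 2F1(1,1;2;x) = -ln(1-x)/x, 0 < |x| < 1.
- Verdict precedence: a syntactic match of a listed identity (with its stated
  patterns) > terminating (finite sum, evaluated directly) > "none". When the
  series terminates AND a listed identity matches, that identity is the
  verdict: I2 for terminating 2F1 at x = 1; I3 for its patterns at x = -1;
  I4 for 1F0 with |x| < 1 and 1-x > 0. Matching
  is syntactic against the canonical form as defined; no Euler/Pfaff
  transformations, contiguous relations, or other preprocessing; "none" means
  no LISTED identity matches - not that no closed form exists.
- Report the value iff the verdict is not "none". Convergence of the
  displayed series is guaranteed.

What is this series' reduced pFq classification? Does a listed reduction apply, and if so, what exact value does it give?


With C = -3: the canonical form is 0F2(-; \frac{3}{4}, \frac{6}{5}; -\frac{4}{9}). Verdict: none. Every listed pattern misses the 0F2 form at -\frac{4}{9}, upper {-}.

Structural cue: t_0 = -3 here, and the lower running product (prefactor -3) is a rising factorial.
Step ratio: r(k) = -\frac{4}{9} * 1 / [(k+\frac{3}{4}) (k+\frac{6}{5}) (k+1)] - rational in k, leading ratio -\frac{4}{9}; with t_0 = -3, classification follows.


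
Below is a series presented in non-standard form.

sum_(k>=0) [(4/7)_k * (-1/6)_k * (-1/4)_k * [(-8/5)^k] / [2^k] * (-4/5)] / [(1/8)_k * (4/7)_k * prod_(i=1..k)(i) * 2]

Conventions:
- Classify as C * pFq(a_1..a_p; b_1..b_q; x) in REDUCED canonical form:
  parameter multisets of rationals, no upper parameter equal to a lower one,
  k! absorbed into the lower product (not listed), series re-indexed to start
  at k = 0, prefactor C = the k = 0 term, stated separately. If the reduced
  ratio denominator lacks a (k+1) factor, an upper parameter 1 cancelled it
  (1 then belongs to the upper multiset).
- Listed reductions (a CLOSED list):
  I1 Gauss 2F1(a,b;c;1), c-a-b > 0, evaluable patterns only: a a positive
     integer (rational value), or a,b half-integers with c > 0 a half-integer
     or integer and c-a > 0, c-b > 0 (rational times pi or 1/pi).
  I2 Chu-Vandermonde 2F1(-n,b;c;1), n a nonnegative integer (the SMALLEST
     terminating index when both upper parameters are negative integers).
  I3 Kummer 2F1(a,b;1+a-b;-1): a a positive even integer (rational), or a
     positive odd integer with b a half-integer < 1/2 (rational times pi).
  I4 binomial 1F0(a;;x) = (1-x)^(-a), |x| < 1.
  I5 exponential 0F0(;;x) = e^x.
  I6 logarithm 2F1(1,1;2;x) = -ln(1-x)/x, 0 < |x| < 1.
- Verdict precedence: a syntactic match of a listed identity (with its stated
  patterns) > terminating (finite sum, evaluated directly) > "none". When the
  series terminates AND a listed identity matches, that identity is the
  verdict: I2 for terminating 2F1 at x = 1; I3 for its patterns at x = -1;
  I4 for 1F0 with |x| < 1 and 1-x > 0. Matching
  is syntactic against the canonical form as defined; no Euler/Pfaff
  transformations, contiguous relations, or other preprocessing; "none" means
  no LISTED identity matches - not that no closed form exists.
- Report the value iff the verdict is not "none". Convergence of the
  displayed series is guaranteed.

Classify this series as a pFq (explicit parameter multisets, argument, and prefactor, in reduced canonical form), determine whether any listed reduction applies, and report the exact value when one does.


At argument -4/5: a 2F1 with upper {-1/4, -1/6}, lower {1/8}, scaled by C = -2/5. Verdict: none. No listed pattern accepts 2F1(-1/4, -1/6; 1/8; -4/5).

Structural cue: from the first term -2/5: the parameter 4/7 appears in both the upper and lower lists and cancels.
Ratio: r(k) = (-4/5) * (k-1/4) (k-1/6) / [(k+1/8) (k+1)] ; factor over Q: parameters, x = (-4/5), and C = -2/5.


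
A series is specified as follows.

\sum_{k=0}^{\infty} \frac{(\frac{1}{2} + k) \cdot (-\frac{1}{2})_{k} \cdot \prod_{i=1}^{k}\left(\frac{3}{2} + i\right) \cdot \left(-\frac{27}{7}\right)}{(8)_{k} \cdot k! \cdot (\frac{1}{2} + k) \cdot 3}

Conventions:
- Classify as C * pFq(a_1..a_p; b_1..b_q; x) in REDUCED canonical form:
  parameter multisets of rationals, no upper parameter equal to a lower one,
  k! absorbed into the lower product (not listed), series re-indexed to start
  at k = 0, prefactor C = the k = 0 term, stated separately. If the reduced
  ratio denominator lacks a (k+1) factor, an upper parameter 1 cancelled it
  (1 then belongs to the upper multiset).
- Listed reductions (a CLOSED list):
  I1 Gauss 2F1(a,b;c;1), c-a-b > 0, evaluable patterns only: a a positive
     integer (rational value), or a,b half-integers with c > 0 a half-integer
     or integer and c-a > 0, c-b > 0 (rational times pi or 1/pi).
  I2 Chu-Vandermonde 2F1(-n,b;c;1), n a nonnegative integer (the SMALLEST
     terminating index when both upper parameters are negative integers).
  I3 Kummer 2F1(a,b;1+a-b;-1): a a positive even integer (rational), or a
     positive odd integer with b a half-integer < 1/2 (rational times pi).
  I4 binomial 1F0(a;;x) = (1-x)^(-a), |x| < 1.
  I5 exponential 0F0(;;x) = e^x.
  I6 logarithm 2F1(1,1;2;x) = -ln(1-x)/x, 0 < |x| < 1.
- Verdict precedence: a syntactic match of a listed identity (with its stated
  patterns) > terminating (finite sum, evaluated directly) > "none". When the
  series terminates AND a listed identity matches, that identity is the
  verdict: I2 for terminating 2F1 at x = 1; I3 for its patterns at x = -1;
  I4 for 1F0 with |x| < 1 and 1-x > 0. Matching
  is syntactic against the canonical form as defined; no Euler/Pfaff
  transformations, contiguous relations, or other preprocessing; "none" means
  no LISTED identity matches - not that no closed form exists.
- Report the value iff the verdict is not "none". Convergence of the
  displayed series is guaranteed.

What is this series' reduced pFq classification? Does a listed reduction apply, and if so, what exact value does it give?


With C = -\frac{9}{7}: the canonical form is 2F1(-\frac{1}{2}, \frac{5}{2}; 8; 1). Verdict: Gauss (I1, half-integer pattern) applies (x = 1; upper {-\frac{1}{2}, \frac{5}{2}} half-integers, c = 8 in the evaluable pattern). Exact value: \left(-\frac{1048576}{315315}\right) / \pi.

Key observation: x = 1 and striking the common factor k + 1/2 reduces the term (C = -9/7).
Step ratio: r(k) = 1 * (k-\frac{1}{2}) (k+\frac{5}{2}) / [(k+8) (k+1)] ; factor over Q: parameters, x = 1, and C = -\frac{9}{7}.


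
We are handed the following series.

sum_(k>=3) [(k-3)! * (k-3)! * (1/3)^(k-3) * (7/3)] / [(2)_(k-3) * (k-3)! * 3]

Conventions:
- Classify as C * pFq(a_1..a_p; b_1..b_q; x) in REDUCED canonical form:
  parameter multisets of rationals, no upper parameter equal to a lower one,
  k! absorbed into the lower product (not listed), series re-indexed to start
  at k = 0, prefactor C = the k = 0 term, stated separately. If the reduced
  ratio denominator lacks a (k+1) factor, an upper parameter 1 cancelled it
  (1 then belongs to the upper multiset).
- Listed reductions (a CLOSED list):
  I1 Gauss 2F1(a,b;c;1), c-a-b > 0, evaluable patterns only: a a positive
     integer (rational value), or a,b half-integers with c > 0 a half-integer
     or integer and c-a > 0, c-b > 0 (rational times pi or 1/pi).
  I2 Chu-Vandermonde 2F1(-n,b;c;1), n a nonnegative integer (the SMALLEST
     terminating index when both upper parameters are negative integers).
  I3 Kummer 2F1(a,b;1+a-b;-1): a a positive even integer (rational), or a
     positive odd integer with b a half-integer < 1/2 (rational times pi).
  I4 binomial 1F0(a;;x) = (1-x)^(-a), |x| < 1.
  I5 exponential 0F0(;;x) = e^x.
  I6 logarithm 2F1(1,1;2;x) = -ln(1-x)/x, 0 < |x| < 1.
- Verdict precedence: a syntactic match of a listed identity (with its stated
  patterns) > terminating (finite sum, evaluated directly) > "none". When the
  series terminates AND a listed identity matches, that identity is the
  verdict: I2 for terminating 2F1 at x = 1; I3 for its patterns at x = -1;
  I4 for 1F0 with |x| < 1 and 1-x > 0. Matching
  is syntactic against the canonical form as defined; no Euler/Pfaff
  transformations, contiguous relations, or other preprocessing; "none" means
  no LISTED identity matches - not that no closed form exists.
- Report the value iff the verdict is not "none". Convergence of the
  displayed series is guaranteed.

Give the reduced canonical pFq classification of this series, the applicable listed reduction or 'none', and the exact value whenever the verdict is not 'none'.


At argument 1/3: a 2F1 with upper {1, 1}, lower {2}, scaled by C = 7/9. Verdict (x = 1/3): the logarithmic series (I6) applies (the logarithm: parameters (1,1;2), x = 1/3). Value: (-7/3) * ln(2/3).

Key observation: from the first term 7/9: the factorial ratio (C = 7/9) (k+a-1)!/(a-1)! is a rising factorial (a)_k.
Step ratio: r(k) = (1/3) * (k+1) (k+1) / [(k+2) (k+1)] - poly over poly, x = (1/3) from leading terms; C = 7/9 at k = 0.


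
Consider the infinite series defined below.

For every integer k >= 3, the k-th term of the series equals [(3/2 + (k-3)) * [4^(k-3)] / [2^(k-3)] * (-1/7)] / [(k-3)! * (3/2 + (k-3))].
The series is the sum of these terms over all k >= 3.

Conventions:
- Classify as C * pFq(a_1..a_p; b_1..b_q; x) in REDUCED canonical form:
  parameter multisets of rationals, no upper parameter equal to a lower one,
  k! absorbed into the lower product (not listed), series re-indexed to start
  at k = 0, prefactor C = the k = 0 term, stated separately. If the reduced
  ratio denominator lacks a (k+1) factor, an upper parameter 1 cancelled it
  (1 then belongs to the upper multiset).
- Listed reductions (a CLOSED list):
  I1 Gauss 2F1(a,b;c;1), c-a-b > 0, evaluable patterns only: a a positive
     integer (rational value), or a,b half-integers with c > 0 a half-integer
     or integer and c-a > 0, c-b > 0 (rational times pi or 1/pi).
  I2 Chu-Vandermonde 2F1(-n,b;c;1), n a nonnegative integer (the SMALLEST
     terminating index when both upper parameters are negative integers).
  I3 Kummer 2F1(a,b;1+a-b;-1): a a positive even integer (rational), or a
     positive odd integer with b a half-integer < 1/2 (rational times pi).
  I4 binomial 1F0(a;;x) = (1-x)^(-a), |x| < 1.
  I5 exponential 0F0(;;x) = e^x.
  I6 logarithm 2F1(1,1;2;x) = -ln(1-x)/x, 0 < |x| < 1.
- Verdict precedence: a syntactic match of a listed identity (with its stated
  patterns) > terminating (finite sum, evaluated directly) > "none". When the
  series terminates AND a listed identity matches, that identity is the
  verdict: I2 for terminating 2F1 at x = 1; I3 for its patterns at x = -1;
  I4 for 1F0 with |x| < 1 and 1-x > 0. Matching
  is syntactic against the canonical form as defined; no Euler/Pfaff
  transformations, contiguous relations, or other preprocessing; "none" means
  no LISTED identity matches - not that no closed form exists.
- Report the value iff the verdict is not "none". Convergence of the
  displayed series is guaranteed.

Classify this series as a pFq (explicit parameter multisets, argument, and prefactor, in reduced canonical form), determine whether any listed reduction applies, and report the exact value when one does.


Key step: t_0 being -1/7, striking the common factor k + 3/2 reduces the term (prefactor -1/7).
Ratio: r(k) = 2 * 1 / [(k+1)] - rational in k. x = 2; t_0 = -1/7; negate the roots.

This is -1/7 * 0F0(-; -; 2) in reduced canonical form. Verdict at x = 2: the I5 exponential reduction matches (the 0F0 exponential series at x = 2). Exact value: (-1/7) * e^(2).


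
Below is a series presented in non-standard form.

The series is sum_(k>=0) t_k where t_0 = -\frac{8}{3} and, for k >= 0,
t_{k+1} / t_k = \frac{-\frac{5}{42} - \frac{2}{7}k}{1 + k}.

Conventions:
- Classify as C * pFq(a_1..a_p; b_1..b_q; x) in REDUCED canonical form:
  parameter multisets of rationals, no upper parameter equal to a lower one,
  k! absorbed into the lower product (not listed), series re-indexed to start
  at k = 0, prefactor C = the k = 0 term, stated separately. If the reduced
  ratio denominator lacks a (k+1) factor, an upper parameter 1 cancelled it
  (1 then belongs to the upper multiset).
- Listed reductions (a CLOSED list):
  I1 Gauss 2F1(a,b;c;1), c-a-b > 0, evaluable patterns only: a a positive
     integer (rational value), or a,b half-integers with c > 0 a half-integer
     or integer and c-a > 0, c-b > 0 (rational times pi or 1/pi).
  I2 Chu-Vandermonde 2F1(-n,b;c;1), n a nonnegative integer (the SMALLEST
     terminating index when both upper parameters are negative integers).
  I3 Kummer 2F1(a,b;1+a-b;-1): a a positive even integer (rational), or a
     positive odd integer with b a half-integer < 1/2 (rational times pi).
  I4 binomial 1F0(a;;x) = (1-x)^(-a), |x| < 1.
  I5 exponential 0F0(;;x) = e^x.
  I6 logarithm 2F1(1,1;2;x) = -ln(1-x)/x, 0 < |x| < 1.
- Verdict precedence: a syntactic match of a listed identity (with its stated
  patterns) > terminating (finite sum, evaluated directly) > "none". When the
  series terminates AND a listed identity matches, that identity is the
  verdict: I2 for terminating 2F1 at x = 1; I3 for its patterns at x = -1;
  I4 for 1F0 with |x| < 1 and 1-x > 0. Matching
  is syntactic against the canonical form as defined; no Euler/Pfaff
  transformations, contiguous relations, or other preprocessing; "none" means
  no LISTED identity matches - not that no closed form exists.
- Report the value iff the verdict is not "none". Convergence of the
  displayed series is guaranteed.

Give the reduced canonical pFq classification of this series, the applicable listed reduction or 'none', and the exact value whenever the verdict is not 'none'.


Canonical form: C = -\frac{8}{3} times 1F0 with upper {\frac{5}{12}}, lower {-}, x = -\frac{2}{7}. Verdict at x = -\frac{2}{7}: the binomial series (I4) matches (the 1F0 binomial series: exponent -5/12, x = -\frac{2}{7}). Exact value: \left(-\frac{8}{3}\right) \cdot \left(\frac{9}{7}\right)^{-\frac{5}{12}}.

Key step: from the first term -\frac{8}{3}: factor the ratio over Q (C = -8/3, x = -2/7): negated roots = parameters.
Adjacent-term ratio: r(k) = -\frac{2}{7} * (k+\frac{5}{12}) / [(k+1)] - rational in k, leading ratio -\frac{2}{7}; with t_0 = -\frac{8}{3}, classification follows.


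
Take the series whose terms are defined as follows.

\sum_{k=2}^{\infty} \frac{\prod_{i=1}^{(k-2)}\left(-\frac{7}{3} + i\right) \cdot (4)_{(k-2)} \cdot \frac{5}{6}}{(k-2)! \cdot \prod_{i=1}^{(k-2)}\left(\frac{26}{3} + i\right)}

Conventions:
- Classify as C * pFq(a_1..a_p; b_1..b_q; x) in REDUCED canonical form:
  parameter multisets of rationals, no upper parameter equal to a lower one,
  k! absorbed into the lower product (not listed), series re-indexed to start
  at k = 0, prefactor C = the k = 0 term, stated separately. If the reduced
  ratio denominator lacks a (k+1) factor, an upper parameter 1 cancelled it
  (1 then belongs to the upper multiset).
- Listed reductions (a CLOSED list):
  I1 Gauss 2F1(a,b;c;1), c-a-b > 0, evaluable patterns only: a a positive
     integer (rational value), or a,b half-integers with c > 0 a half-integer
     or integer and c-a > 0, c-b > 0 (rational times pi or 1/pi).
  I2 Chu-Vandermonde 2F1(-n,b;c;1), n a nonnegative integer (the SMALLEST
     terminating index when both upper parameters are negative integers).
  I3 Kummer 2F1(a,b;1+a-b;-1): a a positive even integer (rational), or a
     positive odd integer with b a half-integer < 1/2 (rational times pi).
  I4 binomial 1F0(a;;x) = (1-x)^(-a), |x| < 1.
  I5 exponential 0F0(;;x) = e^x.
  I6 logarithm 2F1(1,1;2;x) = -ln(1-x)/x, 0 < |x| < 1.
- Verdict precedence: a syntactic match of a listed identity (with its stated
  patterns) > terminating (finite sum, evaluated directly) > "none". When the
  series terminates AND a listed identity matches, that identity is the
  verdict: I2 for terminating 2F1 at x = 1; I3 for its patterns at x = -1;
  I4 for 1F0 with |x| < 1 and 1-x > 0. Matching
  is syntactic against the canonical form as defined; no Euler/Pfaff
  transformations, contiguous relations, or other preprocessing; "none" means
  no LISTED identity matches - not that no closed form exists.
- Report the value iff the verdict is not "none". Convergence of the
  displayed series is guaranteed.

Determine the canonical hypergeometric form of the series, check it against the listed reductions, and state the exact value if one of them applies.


Key observation: from the first term \frac{5}{6}: the running product (C = 5/6) telescopes to a rising factorial.
Ratio: r(k) = 1 * (k-\frac{4}{3}) (k+4) / [(k+\frac{29}{3}) (k+1)] - poly over poly, x = 1 from leading terms; C = \frac{5}{6} at k = 0.

x = 1 here; the reduced form reads 2F1, upper {-\frac{4}{3}, 4}, lower {\frac{29}{3}}, C = \frac{5}{6}. Verdict at x = 1: Gauss (I1, integer-parameter pattern) matches (x = 1: the Gamma ratio telescopes since c-a-b = 7 > 0 and a = 4 in Z>0). Its exact value is \frac{25415}{61236}.


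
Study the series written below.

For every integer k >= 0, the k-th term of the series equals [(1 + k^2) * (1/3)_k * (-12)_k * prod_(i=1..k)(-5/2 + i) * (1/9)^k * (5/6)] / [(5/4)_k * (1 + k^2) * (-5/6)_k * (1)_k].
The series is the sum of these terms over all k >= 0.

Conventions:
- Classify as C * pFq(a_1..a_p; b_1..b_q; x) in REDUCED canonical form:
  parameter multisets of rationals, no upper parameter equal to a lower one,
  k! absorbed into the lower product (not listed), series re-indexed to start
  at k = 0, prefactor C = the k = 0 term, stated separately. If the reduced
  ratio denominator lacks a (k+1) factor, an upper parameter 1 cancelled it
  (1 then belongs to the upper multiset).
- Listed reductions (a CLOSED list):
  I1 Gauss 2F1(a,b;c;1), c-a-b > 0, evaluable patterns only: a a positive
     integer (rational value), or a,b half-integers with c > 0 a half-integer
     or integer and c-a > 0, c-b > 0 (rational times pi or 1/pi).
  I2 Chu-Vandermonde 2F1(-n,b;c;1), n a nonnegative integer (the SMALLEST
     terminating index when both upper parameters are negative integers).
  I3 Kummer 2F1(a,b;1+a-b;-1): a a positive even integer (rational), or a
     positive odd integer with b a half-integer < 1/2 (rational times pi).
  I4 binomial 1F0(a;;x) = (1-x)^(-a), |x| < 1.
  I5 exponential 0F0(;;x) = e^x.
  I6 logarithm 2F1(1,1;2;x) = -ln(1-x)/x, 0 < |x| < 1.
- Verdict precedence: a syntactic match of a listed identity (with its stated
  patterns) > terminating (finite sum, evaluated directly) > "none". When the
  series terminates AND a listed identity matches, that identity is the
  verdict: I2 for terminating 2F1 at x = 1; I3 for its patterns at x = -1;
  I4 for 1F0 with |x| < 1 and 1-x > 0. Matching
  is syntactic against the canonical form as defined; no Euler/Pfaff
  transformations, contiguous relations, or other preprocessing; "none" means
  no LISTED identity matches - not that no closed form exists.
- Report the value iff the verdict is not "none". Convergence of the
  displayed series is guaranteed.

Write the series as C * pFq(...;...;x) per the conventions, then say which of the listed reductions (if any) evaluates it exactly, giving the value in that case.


Canonical form: C = 5/6 times 3F2 with upper {-12, -3/2, 1/3}, lower {-5/6, 5/4}, x = 1/9. Verdict: terminating. (-12)_k vanishes past k = 12, leaving a 13-term sum, computed directly. Sum: -348669449870788061937320671962421/1574784985904854355433187083584250.

Structural cue: t_0 = 5/6 here, and (1)_k (C = 5/6) is k! itself.
Ratio: r(k) = (1/9) * (k-12) (k-3/2) (k+1/3) / [(k-5/6) (k+5/4) (k+1)] ; factor over Q: parameters, x = (1/9), and C = 5/6.


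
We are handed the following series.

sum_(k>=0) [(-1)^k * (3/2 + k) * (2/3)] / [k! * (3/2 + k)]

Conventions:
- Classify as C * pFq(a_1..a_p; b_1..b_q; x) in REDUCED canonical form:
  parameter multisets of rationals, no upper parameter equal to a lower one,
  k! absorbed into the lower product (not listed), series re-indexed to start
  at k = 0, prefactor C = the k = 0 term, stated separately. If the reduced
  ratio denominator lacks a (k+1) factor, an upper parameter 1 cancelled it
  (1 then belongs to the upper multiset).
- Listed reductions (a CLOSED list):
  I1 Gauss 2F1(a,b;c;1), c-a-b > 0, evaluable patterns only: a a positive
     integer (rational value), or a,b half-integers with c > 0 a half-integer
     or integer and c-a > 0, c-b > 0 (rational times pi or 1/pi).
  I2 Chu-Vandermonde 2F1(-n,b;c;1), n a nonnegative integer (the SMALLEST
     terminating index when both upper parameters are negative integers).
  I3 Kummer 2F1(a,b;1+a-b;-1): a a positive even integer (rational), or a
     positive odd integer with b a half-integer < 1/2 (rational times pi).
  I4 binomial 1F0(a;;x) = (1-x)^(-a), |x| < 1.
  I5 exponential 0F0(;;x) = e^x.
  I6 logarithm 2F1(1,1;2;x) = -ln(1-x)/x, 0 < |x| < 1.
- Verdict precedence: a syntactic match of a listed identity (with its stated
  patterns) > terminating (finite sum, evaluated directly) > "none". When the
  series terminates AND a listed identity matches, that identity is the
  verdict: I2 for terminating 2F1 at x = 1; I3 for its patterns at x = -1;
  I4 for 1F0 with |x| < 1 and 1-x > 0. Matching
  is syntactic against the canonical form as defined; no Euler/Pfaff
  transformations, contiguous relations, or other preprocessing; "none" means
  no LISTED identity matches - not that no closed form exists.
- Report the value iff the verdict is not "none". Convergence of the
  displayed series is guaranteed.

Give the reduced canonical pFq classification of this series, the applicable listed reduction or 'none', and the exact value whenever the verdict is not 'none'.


Prefactor 2/3, argument -1: 0F0 with upper {-} over lower {-}. Verdict: the I5 exponential reduction matches (the 0F0 exponential series at x = -1). Value: (2/3) * e^(-1).

The tell: from the first term 2/3: the factor k + 3/2 cancels (top and bottom), leaving C = 2/3, x = -1.
Step ratio: r(k) = (-1) * 1 / [(k+1)] - rational in k, leading ratio (-1); with t_0 = 2/3, classification follows.


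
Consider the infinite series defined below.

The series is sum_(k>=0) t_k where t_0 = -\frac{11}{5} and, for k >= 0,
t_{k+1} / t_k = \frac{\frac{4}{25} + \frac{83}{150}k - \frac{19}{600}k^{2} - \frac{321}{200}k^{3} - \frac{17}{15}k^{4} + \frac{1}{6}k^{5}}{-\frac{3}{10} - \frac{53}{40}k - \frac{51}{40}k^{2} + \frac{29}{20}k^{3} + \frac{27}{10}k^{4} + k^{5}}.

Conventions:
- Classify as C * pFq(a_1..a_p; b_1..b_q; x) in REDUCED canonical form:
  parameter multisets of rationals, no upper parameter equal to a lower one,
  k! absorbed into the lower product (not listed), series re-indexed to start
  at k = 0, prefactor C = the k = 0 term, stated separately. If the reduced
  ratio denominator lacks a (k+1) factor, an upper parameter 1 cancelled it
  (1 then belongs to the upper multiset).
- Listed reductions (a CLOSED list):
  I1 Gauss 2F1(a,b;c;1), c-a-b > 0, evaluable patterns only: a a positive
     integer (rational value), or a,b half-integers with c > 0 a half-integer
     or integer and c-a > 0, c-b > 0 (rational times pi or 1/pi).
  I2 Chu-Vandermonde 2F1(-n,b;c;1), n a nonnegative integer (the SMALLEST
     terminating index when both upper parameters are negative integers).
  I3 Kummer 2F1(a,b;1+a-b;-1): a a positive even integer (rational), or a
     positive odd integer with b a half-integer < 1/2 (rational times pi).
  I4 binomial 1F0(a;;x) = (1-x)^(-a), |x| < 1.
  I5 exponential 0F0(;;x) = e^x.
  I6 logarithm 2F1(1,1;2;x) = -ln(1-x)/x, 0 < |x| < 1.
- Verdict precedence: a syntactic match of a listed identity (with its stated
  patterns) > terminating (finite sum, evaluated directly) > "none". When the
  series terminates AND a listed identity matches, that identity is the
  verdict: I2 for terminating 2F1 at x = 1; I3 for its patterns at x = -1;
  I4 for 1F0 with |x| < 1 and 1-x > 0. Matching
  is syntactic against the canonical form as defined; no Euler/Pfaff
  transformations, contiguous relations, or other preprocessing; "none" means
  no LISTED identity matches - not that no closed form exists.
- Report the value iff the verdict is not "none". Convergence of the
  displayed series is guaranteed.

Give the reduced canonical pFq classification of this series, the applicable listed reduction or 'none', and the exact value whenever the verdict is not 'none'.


x = \frac{1}{6} here; the reduced form reads 3F2, upper {-8, -\frac{3}{5}, \frac{4}{5}}, lower {-\frac{4}{5}, \frac{3}{2}}, C = -\frac{11}{5}. Verdict: terminating - the sum ends at index 8 because -8 is a negative integer; exact evaluation follows. Value: -\frac{3605751325569743}{2051344775390625}.

The tell: from the first term -\frac{11}{5}: the parameter 1/2 appears in both the upper and lower lists and cancels (alongside the other common factor).
Term ratio: r(k) = \frac{1}{6} * (k-8) (k-\frac{3}{5}) (k+\frac{4}{5}) / [(k-\frac{4}{5}) (k+\frac{3}{2}) (k+1)] - rational in k, leading ratio \frac{1}{6}; with t_0 = -\frac{11}{5}, classification follows.


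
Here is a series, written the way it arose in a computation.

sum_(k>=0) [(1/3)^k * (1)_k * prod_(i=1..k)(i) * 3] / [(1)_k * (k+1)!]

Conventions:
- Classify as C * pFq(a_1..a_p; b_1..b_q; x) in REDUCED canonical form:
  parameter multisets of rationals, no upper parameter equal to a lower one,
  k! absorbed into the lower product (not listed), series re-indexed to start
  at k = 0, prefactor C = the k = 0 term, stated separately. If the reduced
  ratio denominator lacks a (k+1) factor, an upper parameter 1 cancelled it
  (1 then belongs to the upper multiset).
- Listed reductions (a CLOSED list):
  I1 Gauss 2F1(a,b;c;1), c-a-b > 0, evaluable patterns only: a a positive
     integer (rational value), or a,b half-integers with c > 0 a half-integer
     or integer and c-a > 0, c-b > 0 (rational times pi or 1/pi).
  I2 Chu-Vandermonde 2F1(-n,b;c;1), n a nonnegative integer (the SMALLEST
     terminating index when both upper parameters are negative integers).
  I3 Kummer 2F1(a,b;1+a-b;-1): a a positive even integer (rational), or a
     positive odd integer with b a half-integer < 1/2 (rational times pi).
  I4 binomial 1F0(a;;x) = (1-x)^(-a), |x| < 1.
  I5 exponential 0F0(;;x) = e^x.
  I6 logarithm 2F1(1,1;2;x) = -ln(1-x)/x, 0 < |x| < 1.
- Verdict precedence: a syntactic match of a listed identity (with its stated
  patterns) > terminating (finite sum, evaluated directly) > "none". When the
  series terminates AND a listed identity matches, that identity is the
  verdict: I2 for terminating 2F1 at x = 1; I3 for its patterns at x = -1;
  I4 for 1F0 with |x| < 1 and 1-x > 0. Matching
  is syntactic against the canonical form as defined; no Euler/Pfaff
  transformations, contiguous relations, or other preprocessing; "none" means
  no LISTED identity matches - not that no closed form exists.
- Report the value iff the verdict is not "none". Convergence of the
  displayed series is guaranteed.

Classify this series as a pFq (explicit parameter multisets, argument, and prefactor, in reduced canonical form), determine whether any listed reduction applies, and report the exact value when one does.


Key observation: with t_0 = 3, the denominator's factorial ratio (prefactor 3) is a lower Pochhammer.
Term ratio: r(k) = (1/3) * (k+1) (k+1) / [(k+2) (k+1)] - poly over poly, x = (1/3) from leading terms; C = 3 at k = 0.

Reduced: x = 1/3, 2F1, upper = {1, 1}, lower = {2}, C = 3. Verdict at x = 1/3: the I6 logarithm reduction matches (the logarithm: parameters (1,1;2), x = 1/3). Value: (-9) * ln(2/3).


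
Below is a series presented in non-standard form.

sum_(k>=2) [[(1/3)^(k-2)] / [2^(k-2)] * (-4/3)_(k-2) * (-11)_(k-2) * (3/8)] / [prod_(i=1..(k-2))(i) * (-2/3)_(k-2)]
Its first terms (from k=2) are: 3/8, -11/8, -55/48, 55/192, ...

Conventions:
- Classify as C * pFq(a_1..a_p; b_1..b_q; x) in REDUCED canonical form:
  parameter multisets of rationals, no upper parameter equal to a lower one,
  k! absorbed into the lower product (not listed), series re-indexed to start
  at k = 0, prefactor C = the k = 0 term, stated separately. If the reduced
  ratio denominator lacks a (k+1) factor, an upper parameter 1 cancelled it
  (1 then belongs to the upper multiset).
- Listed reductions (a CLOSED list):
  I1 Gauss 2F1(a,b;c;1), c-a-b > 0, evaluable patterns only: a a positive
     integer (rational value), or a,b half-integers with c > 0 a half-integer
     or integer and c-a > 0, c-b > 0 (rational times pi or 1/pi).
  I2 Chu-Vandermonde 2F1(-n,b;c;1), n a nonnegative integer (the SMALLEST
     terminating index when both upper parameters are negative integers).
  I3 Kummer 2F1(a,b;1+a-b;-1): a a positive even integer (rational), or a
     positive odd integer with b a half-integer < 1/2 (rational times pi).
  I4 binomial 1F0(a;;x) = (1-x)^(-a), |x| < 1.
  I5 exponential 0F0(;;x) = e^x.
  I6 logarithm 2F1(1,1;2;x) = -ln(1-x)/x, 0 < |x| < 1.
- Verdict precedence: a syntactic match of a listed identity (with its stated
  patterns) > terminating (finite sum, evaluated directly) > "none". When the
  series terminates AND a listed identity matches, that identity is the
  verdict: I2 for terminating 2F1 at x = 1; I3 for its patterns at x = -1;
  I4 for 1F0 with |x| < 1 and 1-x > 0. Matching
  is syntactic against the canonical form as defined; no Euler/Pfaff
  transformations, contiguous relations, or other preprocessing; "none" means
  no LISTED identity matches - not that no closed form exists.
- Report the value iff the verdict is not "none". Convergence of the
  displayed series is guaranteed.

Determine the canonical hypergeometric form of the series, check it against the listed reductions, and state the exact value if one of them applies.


At argument 1/6: a 2F1 with upper {-11, -4/3}, lower {-2/3}, scaled by C = 3/8. Verdict: terminating. (-11)_k vanishes past k = 11, leaving a 12-term sum, computed directly. Hence: -32057482262201/16727362928640.

The tell: with t_0 = 3/8, the two k-th powers (prefactor 3/8) combine into one argument.
Consecutive-term ratio: r(k) = (1/6) * (k-11) (k-4/3) / [(k-2/3) (k+1)] - poly over poly, x = (1/6) from leading terms; C = 3/8 at k = 0.


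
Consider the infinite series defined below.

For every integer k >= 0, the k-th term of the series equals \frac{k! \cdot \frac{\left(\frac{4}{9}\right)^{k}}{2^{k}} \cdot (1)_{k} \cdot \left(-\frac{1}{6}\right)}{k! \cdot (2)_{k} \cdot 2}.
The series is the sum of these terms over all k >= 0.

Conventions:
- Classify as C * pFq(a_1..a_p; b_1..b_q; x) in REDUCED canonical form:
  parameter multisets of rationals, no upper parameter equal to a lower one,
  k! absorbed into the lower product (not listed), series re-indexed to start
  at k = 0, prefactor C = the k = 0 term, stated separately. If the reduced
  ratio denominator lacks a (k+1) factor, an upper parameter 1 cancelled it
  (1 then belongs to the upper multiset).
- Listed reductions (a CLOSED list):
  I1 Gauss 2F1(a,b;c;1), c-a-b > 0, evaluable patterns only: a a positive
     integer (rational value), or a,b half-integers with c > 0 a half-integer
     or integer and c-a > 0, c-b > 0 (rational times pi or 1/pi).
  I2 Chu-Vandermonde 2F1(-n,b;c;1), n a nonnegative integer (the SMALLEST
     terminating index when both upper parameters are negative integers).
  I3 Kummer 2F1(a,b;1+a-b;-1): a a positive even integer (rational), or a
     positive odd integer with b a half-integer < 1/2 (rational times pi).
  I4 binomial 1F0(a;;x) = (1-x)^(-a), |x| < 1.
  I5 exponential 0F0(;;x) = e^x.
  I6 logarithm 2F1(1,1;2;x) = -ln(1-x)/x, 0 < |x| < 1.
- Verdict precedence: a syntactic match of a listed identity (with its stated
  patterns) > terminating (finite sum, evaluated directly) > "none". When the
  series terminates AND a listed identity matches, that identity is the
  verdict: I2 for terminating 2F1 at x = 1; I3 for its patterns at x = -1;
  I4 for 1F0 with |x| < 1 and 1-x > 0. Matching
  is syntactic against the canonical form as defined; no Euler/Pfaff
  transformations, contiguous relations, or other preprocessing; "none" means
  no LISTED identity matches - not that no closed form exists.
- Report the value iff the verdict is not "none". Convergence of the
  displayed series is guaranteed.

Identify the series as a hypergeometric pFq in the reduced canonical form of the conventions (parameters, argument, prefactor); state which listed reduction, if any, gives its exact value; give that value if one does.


The series (x = \frac{2}{9}) is 2F1: upper {1, 1}, lower {2}, prefactor -\frac{1}{12}. Verdict: logarithm (I6) fires (the logarithm: parameters (1,1;2), x = \frac{2}{9}). Sum: \frac{3}{8} \cdot \ln\left(\frac{7}{9}\right).

First insight: t_0 = -\frac{1}{12} here, and the factorial ratio (C = -1/12, x = 2/9) (k+a-1)!/(a-1)! is a rising factorial (a)_k.
Term ratio: r(k) = \frac{2}{9} * (k+1) (k+1) / [(k+2) (k+1)] - rational in k. x = \frac{2}{9}; t_0 = -\frac{1}{12}; negate the roots.


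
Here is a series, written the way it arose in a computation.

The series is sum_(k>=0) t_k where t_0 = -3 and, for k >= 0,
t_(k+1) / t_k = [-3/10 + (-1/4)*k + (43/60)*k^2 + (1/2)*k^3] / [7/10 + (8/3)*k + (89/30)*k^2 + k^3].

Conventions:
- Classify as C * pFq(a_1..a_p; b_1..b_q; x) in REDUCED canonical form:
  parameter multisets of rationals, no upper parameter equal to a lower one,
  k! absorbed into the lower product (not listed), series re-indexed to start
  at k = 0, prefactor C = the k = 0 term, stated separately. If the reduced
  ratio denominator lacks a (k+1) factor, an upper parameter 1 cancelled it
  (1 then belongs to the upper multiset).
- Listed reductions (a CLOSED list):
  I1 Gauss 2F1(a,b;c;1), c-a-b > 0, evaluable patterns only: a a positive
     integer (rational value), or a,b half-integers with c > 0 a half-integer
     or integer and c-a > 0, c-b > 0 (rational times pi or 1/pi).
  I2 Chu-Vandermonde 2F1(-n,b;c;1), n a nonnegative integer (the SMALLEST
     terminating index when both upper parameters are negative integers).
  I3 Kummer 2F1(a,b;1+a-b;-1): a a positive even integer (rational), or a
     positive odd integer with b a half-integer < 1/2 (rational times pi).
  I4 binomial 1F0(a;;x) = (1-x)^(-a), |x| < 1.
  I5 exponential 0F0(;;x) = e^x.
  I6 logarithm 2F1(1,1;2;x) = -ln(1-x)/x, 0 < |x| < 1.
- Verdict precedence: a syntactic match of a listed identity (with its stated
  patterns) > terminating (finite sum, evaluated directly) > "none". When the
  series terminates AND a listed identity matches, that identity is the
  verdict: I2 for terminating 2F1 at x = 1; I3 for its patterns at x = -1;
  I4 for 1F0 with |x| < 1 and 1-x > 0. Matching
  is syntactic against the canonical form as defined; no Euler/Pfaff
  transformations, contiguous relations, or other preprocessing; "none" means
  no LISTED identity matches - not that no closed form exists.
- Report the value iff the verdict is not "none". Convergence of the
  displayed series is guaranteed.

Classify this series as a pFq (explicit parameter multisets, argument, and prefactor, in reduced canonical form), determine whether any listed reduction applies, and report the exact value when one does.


Classification (C = -3): 2F1 with upper {-2/3, 3/5}, lower {7/15}, argument x = 1/2. Verdict: no listed reduction: x = 1/2 and upper {-2/3, 3/5} fail every I1-I6 pattern.

Structural cue: x = (1/2) and roots of the ratio polynomials (C = -3) are the negated parameters.
Consecutive-term ratio: r(k) = (1/2) * (k-2/3) (k+3/5) / [(k+7/15) (k+1)] - rational; roots negated = parameters, x = (1/2), C = -3.


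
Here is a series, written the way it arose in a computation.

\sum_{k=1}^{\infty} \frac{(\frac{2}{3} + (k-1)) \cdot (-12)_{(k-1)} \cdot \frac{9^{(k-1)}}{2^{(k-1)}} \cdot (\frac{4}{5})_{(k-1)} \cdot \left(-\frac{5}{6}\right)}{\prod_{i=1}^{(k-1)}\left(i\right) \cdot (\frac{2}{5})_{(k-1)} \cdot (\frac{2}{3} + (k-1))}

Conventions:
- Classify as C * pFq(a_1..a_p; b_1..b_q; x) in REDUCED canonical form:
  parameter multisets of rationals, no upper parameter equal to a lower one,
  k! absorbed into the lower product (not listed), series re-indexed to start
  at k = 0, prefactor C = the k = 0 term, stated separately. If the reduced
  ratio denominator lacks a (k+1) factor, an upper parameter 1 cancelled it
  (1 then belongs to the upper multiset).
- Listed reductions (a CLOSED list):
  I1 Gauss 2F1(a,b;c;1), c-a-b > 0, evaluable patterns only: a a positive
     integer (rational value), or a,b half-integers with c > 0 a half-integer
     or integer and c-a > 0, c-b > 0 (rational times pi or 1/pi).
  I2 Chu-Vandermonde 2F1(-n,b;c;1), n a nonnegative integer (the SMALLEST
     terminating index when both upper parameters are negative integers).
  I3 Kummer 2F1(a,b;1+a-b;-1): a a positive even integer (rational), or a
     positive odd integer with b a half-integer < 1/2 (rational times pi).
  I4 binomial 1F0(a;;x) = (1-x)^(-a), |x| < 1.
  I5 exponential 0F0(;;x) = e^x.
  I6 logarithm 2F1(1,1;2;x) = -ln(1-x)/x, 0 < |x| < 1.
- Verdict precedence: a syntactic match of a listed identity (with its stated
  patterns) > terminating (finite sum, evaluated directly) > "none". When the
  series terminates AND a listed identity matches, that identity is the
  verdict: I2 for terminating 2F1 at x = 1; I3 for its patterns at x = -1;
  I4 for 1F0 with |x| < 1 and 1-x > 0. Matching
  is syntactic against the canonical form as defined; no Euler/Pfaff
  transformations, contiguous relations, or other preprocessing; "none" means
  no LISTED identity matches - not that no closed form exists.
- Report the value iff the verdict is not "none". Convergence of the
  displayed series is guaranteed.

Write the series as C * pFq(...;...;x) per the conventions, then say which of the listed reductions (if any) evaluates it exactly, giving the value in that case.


First insight: t_0 being -\frac{5}{6}, the factor k + 2/3 cancels (top and bottom), leaving C = -5/6, x = 9/2.
Consecutive-term ratio: r(k) = \frac{9}{2} * (k-12) (k+\frac{4}{5}) / [(k+\frac{2}{5}) (k+1)] - rational in k. x = \frac{9}{2}; t_0 = -\frac{5}{6}; negate the roots.

With C = -\frac{5}{6}: the canonical form is 2F1(-12, \frac{4}{5}; \frac{2}{5}; \frac{9}{2}). Verdict: terminating. With -12 upstairs the series is a 13-term polynomial sum; evaluated term by term. Sum: -\frac{327694862281481945}{20343128064}.
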